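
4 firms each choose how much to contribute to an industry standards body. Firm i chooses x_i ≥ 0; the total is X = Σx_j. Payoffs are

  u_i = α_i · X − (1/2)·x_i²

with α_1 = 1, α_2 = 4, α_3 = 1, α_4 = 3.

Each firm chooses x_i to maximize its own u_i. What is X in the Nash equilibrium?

Firm i's FOC: ∂u_i/∂x_i = α_i − x_i = 0, so x_i* = α_i.
NE contributions = (1, 4, 1, 3); X = 9.

9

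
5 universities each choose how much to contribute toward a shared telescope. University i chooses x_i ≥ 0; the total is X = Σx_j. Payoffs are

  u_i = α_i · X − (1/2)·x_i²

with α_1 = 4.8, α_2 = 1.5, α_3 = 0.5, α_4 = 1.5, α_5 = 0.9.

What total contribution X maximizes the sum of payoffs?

46

Planner FOC: ∂(Σu_j)/∂x_i = (Σα_j) − x_i = 0, so x_i^SO = Σα_j = 9.2 for every i; X^SO = 46.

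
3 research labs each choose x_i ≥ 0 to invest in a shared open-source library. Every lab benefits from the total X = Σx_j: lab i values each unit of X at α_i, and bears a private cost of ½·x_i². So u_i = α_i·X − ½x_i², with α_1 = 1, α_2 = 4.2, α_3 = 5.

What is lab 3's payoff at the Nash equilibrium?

Lab i's FOC: ∂u_i/∂x_i = α_i − x_i = 0, so x_i* = α_i.
NE contributions = (1, 4.2, 5); X = 10.2.
u_3 = α_3·X − ½·(x_3)² = 5·10.2 − ½·5² = 38.5.

38.5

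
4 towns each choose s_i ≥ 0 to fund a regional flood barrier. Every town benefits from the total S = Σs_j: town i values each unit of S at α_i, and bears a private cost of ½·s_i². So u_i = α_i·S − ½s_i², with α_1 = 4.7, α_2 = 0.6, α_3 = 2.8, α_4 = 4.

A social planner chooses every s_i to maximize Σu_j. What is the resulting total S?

Planner FOC: ∂(Σu_j)/∂s_i = (Σα_j) − s_i = 0, so s_i^SO = Σα_j = 12.1 for every i; S^SO = 48.4.

48.4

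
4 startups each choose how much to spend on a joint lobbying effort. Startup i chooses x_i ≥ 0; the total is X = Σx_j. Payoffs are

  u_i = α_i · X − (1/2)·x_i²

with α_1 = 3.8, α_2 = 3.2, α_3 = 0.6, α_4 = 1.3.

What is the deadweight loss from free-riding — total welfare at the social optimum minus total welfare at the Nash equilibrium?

92.575

Startup i's FOC: ∂u_i/∂x_i = α_i − x_i = 0, so x_i* = α_i.
NE contributions = (3.8, 3.2, 0.6, 1.3); X = 8.9.
W^NE = (Σα)·X − ½Σα_i² = 8.9² − ½·26.73 = 65.845.
Planner sets x_i = Σα_j = 8.9 for every i, so X^SO = 4·8.9 = 35.6.
W^SO = (Σα)·X^SO − ½·4·(Σα)² = (4/2)·8.9² = 158.42.
Deadweight loss = W^SO − W^NE = 92.575.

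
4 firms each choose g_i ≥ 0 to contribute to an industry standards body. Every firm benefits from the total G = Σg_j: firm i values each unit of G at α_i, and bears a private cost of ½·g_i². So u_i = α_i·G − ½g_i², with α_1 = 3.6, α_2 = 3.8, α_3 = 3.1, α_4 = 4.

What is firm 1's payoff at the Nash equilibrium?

45.72

Firm i's FOC: ∂u_i/∂g_i = α_i − g_i = 0, so g_i* = α_i.
NE contributions = (3.6, 3.8, 3.1, 4); G = 14.5.
u_1 = α_1·G − ½·(g_1)² = 3.6·14.5 − ½·3.6² = 45.72.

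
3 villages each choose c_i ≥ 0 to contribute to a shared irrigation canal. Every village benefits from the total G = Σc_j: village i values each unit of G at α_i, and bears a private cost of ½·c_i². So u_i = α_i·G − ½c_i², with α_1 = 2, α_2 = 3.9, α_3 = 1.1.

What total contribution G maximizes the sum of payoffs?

21

Planner FOC: ∂(Σu_j)/∂c_i = (Σα_j) − c_i = 0, so c_i^SO = Σα_j = 7 for every i; G^SO = 21.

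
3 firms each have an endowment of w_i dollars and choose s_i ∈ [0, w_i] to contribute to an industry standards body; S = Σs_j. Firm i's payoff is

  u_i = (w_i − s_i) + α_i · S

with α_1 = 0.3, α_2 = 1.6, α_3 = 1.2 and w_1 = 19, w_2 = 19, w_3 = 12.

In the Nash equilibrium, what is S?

31

∂u_i/∂s_i = α_i − 1, so firm i contributes w_i if α_i > 1, else 0.
α_i > 1 for i ∈ {2, 3}; NE contributions (0, 19, 12), S = 31.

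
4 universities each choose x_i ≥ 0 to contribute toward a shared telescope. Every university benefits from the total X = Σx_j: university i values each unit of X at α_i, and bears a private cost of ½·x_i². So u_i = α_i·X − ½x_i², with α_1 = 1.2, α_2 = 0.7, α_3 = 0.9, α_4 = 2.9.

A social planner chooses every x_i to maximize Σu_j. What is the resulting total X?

22.8

Planner FOC: ∂(Σu_j)/∂x_i = (Σα_j) − x_i = 0, so x_i^SO = Σα_j = 5.7 for every i; X^SO = 22.8.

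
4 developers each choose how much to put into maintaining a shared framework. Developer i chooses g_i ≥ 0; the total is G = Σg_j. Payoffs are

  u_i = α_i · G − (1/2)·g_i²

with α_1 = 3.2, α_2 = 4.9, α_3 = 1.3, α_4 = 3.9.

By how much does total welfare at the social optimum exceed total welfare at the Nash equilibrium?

202.465

Developer i's FOC: ∂u_i/∂g_i = α_i − g_i = 0, so g_i* = α_i.
NE contributions = (3.2, 4.9, 1.3, 3.9); G = 13.3.
W^NE = (Σα)·G − ½Σα_i² = 13.3² − ½·51.15 = 151.315.
Planner sets g_i = Σα_j = 13.3 for every i, so G^SO = 4·13.3 = 53.2.
W^SO = (Σα)·G^SO − ½·4·(Σα)² = (4/2)·13.3² = 353.78.
Deadweight loss = W^SO − W^NE = 202.465.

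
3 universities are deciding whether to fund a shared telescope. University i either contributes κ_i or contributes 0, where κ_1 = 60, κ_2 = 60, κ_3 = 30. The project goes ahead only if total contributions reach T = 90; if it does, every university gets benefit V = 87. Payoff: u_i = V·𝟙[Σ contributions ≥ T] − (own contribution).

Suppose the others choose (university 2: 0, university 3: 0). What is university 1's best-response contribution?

0

Others' total = 0. Even contributing 60 gives 60 < 90: no benefit either way.
Best response: 0.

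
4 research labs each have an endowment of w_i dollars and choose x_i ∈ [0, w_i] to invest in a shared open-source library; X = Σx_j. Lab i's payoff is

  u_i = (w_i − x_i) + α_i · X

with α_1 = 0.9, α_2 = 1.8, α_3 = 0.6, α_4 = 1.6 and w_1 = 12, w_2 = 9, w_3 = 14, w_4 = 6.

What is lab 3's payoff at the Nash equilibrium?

23

∂u_i/∂x_i = α_i − 1, so lab i contributes w_i if α_i > 1, else 0.
α_i > 1 for i ∈ {2, 4}; NE contributions (0, 9, 0, 6), X = 15.
u_3 = (14 − 0) + 0.6·15 = 23.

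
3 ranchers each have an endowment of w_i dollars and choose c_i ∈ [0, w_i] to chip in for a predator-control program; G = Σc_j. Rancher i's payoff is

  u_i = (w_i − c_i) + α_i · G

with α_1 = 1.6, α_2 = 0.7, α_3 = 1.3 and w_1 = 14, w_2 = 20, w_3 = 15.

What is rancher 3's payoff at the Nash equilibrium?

∂u_i/∂c_i = α_i − 1, so rancher i contributes w_i if α_i > 1, else 0.
α_i > 1 for i ∈ {1, 3}; NE contributions (14, 0, 15), G = 29.
u_3 = (15 − 15) + 1.3·29 = 37.7.

37.7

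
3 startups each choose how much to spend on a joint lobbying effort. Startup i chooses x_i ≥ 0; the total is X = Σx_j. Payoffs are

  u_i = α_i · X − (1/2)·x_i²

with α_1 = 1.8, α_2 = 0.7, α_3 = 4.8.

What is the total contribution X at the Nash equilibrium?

Startup i's FOC: ∂u_i/∂x_i = α_i − x_i = 0, so x_i* = α_i.
NE contributions = (1.8, 0.7, 4.8); X = 7.3.

7.3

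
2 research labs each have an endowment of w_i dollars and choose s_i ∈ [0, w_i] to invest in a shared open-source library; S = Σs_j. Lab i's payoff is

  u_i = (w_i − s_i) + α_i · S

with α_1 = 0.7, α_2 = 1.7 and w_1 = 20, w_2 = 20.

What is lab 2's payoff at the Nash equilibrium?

34

∂u_i/∂s_i = α_i − 1, so lab i contributes w_i if α_i > 1, else 0.
α_i > 1 for i ∈ {2}; NE contributions (0, 20), S = 20.
u_2 = (20 − 20) + 1.7·20 = 34.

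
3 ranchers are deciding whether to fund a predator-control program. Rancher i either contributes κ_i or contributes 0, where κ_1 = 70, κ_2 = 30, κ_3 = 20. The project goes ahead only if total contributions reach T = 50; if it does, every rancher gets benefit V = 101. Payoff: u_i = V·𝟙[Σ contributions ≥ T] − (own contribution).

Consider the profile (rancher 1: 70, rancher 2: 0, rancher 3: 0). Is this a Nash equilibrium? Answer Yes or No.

Total = 70 ≥ 50: provided.
Rancher 1 (pledges 70, payoff 31): dropping to 0 → total 0, payoff 0. No gain.
Rancher 2 (pledges 0, payoff 101): pledging 30 → total 100, payoff 71. No gain.
Rancher 3 (pledges 0, payoff 101): pledging 20 → total 90, payoff 81. No gain.

Yes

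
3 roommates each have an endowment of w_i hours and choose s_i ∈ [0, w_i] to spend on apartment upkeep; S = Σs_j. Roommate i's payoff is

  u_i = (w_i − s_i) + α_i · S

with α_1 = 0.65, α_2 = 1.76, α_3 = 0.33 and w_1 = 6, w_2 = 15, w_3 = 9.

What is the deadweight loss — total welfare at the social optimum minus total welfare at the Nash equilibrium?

26.1

∂u_i/∂s_i = α_i − 1, so roommate i contributes w_i if α_i > 1, else 0.
α_i > 1 for i ∈ {2}; NE contributions (0, 15, 0), S = 15.
W^NE = Σw_i − S^NE + (Σα_i)·S^NE = 30 + 1.74·15 = 56.1.
Planner: ∂(Σu_j)/∂s_i = Σα_j − 1 = 1.74 > 0, so everyone contributes w_i; S^SO = 30, W^SO = 30 + 1.74·30 = 82.2.
Deadweight loss = 26.1.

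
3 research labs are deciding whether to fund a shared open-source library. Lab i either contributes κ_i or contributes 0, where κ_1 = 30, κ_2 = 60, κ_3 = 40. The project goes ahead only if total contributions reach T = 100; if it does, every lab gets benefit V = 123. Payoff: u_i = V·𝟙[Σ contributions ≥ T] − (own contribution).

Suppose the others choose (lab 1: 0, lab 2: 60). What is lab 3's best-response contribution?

40

Others' total = 60. Contributing 40 brings total to 100 ≥ 100: gain V − κ_3 = 83.
Best response: 40.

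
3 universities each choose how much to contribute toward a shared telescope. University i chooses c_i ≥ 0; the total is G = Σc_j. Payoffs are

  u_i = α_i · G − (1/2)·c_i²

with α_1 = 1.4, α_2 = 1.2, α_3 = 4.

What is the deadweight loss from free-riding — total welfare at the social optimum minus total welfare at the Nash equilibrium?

31.48

University i's FOC: ∂u_i/∂c_i = α_i − c_i = 0, so c_i* = α_i.
NE contributions = (1.4, 1.2, 4); G = 6.6.
W^NE = (Σα)·G − ½Σα_i² = 6.6² − ½·19.4 = 33.86.
Planner sets c_i = Σα_j = 6.6 for every i, so G^SO = 3·6.6 = 19.8.
W^SO = (Σα)·G^SO − ½·3·(Σα)² = (3/2)·6.6² = 65.34.
Deadweight loss = W^SO − W^NE = 31.48.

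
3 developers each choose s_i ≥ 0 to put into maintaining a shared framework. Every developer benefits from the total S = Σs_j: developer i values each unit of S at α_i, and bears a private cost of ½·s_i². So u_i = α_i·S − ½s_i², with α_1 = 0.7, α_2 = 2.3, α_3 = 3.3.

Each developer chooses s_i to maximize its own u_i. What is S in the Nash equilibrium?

6.3

Developer i's FOC: ∂u_i/∂s_i = α_i − s_i = 0, so s_i* = α_i.
NE contributions = (0.7, 2.3, 3.3); S = 6.3.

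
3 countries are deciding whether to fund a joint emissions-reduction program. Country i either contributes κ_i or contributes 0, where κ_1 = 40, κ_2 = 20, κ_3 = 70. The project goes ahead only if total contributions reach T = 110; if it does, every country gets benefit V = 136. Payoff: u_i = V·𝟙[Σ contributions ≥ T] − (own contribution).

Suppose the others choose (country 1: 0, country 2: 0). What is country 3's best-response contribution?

Others' total = 0. Even contributing 70 gives 70 < 110: no benefit either way.
Best response: 0.

0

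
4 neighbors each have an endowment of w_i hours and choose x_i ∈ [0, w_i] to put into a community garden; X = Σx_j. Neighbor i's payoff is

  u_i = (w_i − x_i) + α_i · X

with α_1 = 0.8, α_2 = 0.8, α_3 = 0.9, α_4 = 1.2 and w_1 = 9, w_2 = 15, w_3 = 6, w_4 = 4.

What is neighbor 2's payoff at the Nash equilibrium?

18.2

∂u_i/∂x_i = α_i − 1, so neighbor i contributes w_i if α_i > 1, else 0.
α_i > 1 for i ∈ {4}; NE contributions (0, 0, 0, 4), X = 4.
u_2 = (15 − 0) + 0.8·4 = 18.2.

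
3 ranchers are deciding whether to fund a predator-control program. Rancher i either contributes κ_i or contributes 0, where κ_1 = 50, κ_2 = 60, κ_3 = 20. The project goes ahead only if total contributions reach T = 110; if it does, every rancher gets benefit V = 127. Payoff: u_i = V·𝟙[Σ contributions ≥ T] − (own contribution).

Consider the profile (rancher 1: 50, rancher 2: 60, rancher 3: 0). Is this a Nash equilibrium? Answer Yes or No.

Total = 110 ≥ 110: provided.
Rancher 1 (pledges 50, payoff 77): dropping to 0 → total 60, payoff 0. No gain.
Rancher 2 (pledges 60, payoff 67): dropping to 0 → total 50, payoff 0. No gain.
Rancher 3 (pledges 0, payoff 127): pledging 20 → total 130, payoff 107. No gain.

Yes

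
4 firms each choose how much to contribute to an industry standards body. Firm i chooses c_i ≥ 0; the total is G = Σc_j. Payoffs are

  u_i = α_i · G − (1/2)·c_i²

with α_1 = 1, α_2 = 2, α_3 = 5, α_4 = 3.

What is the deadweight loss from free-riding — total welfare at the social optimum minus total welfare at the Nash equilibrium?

Firm i's FOC: ∂u_i/∂c_i = α_i − c_i = 0, so c_i* = α_i.
NE contributions = (1, 2, 5, 3); G = 11.
W^NE = (Σα)·G − ½Σα_i² = 11² − ½·39 = 101.5.
Planner sets c_i = Σα_j = 11 for every i, so G^SO = 4·11 = 44.
W^SO = (Σα)·G^SO − ½·4·(Σα)² = (4/2)·11² = 242.
Deadweight loss = W^SO − W^NE = 140.5.

140.5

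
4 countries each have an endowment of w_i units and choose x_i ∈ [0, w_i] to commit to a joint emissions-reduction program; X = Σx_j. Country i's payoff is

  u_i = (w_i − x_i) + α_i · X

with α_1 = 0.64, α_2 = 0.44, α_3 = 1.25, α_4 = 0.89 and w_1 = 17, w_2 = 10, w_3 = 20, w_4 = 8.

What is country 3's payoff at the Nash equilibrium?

25

∂u_i/∂x_i = α_i − 1, so country i contributes w_i if α_i > 1, else 0.
α_i > 1 for i ∈ {3}; NE contributions (0, 0, 20, 0), X = 20.
u_3 = (20 − 20) + 1.25·20 = 25.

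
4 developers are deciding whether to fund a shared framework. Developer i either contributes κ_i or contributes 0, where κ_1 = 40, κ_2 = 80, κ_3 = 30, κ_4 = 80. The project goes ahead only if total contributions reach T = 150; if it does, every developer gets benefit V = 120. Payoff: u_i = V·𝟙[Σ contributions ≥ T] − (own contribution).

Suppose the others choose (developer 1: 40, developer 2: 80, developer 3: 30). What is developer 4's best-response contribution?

Others' total = 150 ≥ 150; contributing adds cost 80 for no extra benefit.
Best response: 0.

0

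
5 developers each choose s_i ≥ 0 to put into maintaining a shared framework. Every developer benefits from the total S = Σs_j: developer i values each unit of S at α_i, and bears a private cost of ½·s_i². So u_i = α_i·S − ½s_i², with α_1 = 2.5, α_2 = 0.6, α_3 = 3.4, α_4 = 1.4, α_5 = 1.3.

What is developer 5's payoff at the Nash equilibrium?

Developer i's FOC: ∂u_i/∂s_i = α_i − s_i = 0, so s_i* = α_i.
NE contributions = (2.5, 0.6, 3.4, 1.4, 1.3); S = 9.2.
u_5 = α_5·S − ½·(s_5)² = 1.3·9.2 − ½·1.3² = 11.115.

11.115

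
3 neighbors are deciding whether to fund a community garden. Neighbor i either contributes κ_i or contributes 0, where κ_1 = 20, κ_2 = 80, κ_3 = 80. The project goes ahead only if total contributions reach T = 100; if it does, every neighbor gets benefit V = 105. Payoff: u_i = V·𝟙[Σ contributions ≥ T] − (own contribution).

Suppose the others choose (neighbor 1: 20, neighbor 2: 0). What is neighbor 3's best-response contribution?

80

Others' total = 20. Contributing 80 brings total to 100 ≥ 100: gain V − κ_3 = 25.
Best response: 80.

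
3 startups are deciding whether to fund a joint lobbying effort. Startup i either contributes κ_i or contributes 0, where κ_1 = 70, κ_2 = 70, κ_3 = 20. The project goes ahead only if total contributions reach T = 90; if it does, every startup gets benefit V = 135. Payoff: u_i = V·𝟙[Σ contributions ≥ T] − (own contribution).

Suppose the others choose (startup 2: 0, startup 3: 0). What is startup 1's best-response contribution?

Others' total = 0. Even contributing 70 gives 70 < 90: no benefit either way.
Best response: 0.

0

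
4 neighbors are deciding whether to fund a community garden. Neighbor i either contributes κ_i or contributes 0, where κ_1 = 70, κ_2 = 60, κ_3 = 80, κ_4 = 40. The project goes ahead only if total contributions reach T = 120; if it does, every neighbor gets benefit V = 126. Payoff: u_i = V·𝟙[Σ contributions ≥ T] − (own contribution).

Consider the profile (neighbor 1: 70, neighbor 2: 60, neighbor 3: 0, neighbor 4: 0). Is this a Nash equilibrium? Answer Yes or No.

Total = 130 ≥ 120: provided.
Neighbor 1 (pledges 70, payoff 56): dropping to 0 → total 60, payoff 0. No gain.
Neighbor 2 (pledges 60, payoff 66): dropping to 0 → total 70, payoff 0. No gain.
Neighbor 3 (pledges 0, payoff 126): pledging 80 → total 210, payoff 46. No gain.
Neighbor 4 (pledges 0, payoff 126): pledging 40 → total 170, payoff 86. No gain.

Yes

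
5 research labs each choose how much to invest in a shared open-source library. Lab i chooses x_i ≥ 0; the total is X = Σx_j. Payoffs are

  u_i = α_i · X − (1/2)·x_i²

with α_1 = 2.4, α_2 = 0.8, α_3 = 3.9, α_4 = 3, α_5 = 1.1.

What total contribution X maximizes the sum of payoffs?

56

Planner FOC: ∂(Σu_j)/∂x_i = (Σα_j) − x_i = 0, so x_i^SO = Σα_j = 11.2 for every i; X^SO = 56.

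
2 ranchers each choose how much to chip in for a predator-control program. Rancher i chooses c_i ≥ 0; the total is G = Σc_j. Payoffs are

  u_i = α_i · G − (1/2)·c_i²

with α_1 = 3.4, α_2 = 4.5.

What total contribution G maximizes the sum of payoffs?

15.8

Planner FOC: ∂(Σu_j)/∂c_i = (Σα_j) − c_i = 0, so c_i^SO = Σα_j = 7.9 for every i; G^SO = 15.8.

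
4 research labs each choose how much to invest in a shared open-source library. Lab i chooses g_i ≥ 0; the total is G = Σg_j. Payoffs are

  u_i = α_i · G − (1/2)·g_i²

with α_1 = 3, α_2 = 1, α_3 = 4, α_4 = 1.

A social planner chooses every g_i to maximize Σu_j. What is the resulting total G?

36

Planner FOC: ∂(Σu_j)/∂g_i = (Σα_j) − g_i = 0, so g_i^SO = Σα_j = 9 for every i; G^SO = 36.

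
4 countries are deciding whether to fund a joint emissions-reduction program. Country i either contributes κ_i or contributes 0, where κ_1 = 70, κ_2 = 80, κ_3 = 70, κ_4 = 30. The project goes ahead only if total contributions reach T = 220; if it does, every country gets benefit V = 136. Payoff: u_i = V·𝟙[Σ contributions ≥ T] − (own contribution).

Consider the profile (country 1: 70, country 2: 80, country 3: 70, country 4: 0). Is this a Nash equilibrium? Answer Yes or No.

Yes

Total = 220 ≥ 220: provided.
Country 1 (pledges 70, payoff 66): dropping to 0 → total 150, payoff 0. No gain.
Country 2 (pledges 80, payoff 56): dropping to 0 → total 140, payoff 0. No gain.
Country 3 (pledges 70, payoff 66): dropping to 0 → total 150, payoff 0. No gain.
Country 4 (pledges 0, payoff 136): pledging 30 → total 250, payoff 106. No gain.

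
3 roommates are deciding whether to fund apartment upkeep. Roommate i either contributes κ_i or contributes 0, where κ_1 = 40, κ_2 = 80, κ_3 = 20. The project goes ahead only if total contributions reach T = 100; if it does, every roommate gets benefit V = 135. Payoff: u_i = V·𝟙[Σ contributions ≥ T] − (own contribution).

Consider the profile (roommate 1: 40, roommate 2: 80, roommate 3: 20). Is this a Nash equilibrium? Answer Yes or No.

Total = 140 ≥ 100: provided.
Roommate 1 (pledges 40, payoff 95): dropping to 0 → total 100, payoff 135. Profitable deviation.

No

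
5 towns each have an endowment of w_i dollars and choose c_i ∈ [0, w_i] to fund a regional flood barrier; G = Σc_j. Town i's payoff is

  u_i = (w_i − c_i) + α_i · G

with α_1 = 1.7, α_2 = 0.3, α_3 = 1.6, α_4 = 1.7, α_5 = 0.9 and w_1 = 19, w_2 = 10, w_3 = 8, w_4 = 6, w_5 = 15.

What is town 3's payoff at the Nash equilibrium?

52.8

∂u_i/∂c_i = α_i − 1, so town i contributes w_i if α_i > 1, else 0.
α_i > 1 for i ∈ {1, 3, 4}; NE contributions (19, 0, 8, 6, 0), G = 33.
u_3 = (8 − 8) + 1.6·33 = 52.8.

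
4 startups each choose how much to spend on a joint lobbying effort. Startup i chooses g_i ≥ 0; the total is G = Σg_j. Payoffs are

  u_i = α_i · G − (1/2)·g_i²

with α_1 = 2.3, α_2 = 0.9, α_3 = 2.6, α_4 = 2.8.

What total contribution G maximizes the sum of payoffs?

34.4

Planner FOC: ∂(Σu_j)/∂g_i = (Σα_j) − g_i = 0, so g_i^SO = Σα_j = 8.6 for every i; G^SO = 34.4.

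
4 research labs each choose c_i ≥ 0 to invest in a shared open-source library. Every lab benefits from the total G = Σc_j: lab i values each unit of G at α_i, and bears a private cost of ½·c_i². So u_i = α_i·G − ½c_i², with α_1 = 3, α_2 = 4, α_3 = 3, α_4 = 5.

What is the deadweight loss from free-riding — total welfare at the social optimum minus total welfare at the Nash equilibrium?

Lab i's FOC: ∂u_i/∂c_i = α_i − c_i = 0, so c_i* = α_i.
NE contributions = (3, 4, 3, 5); G = 15.
W^NE = (Σα)·G − ½Σα_i² = 15² − ½·59 = 195.5.
Planner sets c_i = Σα_j = 15 for every i, so G^SO = 4·15 = 60.
W^SO = (Σα)·G^SO − ½·4·(Σα)² = (4/2)·15² = 450.
Deadweight loss = W^SO − W^NE = 254.5.

254.5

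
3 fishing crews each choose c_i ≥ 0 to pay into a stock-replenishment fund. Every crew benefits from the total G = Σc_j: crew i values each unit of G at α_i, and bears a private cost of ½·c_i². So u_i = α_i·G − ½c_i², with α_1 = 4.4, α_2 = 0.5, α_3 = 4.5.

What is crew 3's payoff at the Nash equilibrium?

Crew i's FOC: ∂u_i/∂c_i = α_i − c_i = 0, so c_i* = α_i.
NE contributions = (4.4, 0.5, 4.5); G = 9.4.
u_3 = α_3·G − ½·(c_3)² = 4.5·9.4 − ½·4.5² = 32.175.

32.175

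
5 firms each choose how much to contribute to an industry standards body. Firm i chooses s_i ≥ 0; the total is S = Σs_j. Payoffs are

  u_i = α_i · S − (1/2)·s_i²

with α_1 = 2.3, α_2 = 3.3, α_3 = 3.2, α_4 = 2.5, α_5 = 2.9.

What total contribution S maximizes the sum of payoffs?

71

Planner FOC: ∂(Σu_j)/∂s_i = (Σα_j) − s_i = 0, so s_i^SO = Σα_j = 14.2 for every i; S^SO = 71.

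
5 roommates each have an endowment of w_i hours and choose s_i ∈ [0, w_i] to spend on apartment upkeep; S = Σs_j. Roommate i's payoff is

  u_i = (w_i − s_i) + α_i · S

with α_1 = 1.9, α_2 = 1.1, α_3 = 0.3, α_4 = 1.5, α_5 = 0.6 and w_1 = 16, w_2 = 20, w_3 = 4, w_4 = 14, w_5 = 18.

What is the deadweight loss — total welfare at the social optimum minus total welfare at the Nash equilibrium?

∂u_i/∂s_i = α_i − 1, so roommate i contributes w_i if α_i > 1, else 0.
α_i > 1 for i ∈ {1, 2, 4}; NE contributions (16, 20, 0, 14, 0), S = 50.
W^NE = Σw_i − S^NE + (Σα_i)·S^NE = 72 + 4.4·50 = 292.
Planner: ∂(Σu_j)/∂s_i = Σα_j − 1 = 4.4 > 0, so everyone contributes w_i; S^SO = 72, W^SO = 72 + 4.4·72 = 388.8.
Deadweight loss = 96.8.

96.8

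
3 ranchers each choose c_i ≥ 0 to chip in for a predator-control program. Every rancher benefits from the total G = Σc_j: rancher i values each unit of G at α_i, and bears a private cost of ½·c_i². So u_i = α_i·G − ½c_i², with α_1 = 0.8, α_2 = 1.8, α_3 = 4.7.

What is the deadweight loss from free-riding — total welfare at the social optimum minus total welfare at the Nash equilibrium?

Rancher i's FOC: ∂u_i/∂c_i = α_i − c_i = 0, so c_i* = α_i.
NE contributions = (0.8, 1.8, 4.7); G = 7.3.
W^NE = (Σα)·G − ½Σα_i² = 7.3² − ½·25.97 = 40.305.
Planner sets c_i = Σα_j = 7.3 for every i, so G^SO = 3·7.3 = 21.9.
W^SO = (Σα)·G^SO − ½·3·(Σα)² = (3/2)·7.3² = 79.935.
Deadweight loss = W^SO − W^NE = 39.63.

39.63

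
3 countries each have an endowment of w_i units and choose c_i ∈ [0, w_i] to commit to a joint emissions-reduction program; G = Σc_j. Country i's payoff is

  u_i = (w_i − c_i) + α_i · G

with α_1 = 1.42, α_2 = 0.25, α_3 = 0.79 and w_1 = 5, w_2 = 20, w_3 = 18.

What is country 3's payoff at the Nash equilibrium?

21.95

∂u_i/∂c_i = α_i − 1, so country i contributes w_i if α_i > 1, else 0.
α_i > 1 for i ∈ {1}; NE contributions (5, 0, 0), G = 5.
u_3 = (18 − 0) + 0.79·5 = 21.95.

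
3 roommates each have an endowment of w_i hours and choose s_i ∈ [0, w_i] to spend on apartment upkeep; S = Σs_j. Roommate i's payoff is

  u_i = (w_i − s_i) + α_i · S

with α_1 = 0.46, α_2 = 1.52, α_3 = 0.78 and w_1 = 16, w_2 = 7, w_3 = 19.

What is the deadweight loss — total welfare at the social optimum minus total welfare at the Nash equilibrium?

∂u_i/∂s_i = α_i − 1, so roommate i contributes w_i if α_i > 1, else 0.
α_i > 1 for i ∈ {2}; NE contributions (0, 7, 0), S = 7.
W^NE = Σw_i − S^NE + (Σα_i)·S^NE = 42 + 1.76·7 = 54.32.
Planner: ∂(Σu_j)/∂s_i = Σα_j − 1 = 1.76 > 0, so everyone contributes w_i; S^SO = 42, W^SO = 42 + 1.76·42 = 115.92.
Deadweight loss = 61.6.

61.6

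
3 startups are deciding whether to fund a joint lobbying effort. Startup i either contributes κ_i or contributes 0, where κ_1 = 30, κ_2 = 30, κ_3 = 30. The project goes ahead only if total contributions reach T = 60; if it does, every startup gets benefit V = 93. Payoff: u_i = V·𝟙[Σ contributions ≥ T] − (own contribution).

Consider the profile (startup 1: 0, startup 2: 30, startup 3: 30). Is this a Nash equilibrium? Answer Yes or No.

Yes

Total = 60 ≥ 60: provided.
Startup 1 (pledges 0, payoff 93): pledging 30 → total 90, payoff 63. No gain.
Startup 2 (pledges 30, payoff 63): dropping to 0 → total 30, payoff 0. No gain.
Startup 3 (pledges 30, payoff 63): dropping to 0 → total 30, payoff 0. No gain.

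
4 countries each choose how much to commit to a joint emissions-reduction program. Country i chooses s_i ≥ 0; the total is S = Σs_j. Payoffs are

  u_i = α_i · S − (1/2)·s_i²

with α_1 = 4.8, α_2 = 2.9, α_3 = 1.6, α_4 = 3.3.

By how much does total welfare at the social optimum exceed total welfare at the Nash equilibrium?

181.21

Country i's FOC: ∂u_i/∂s_i = α_i − s_i = 0, so s_i* = α_i.
NE contributions = (4.8, 2.9, 1.6, 3.3); S = 12.6.
W^NE = (Σα)·S − ½Σα_i² = 12.6² − ½·44.9 = 136.31.
Planner sets s_i = Σα_j = 12.6 for every i, so S^SO = 4·12.6 = 50.4.
W^SO = (Σα)·S^SO − ½·4·(Σα)² = (4/2)·12.6² = 317.52.
Deadweight loss = W^SO − W^NE = 181.21.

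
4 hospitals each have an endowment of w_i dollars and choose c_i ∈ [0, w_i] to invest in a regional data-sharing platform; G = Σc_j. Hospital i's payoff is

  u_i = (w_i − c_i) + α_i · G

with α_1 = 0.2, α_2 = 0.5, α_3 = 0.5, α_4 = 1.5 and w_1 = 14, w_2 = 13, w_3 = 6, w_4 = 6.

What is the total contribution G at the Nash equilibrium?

6

∂u_i/∂c_i = α_i − 1, so hospital i contributes w_i if α_i > 1, else 0.
α_i > 1 for i ∈ {4}; NE contributions (0, 0, 0, 6), G = 6.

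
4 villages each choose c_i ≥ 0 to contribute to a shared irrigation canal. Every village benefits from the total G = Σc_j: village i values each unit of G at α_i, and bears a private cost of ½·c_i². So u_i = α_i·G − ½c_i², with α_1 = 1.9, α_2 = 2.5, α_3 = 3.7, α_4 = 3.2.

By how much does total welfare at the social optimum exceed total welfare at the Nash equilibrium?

Village i's FOC: ∂u_i/∂c_i = α_i − c_i = 0, so c_i* = α_i.
NE contributions = (1.9, 2.5, 3.7, 3.2); G = 11.3.
W^NE = (Σα)·G − ½Σα_i² = 11.3² − ½·33.79 = 110.795.
Planner sets c_i = Σα_j = 11.3 for every i, so G^SO = 4·11.3 = 45.2.
W^SO = (Σα)·G^SO − ½·4·(Σα)² = (4/2)·11.3² = 255.38.
Deadweight loss = W^SO − W^NE = 144.585.

144.585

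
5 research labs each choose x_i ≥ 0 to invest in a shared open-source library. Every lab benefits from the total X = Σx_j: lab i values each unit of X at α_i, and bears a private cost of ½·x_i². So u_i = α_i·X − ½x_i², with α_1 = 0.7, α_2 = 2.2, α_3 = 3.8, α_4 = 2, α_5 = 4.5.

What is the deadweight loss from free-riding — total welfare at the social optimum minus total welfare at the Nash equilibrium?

283.37

Lab i's FOC: ∂u_i/∂x_i = α_i − x_i = 0, so x_i* = α_i.
NE contributions = (0.7, 2.2, 3.8, 2, 4.5); X = 13.2.
W^NE = (Σα)·X − ½Σα_i² = 13.2² − ½·44.02 = 152.23.
Planner sets x_i = Σα_j = 13.2 for every i, so X^SO = 5·13.2 = 66.
W^SO = (Σα)·X^SO − ½·5·(Σα)² = (5/2)·13.2² = 435.6.
Deadweight loss = W^SO − W^NE = 283.37.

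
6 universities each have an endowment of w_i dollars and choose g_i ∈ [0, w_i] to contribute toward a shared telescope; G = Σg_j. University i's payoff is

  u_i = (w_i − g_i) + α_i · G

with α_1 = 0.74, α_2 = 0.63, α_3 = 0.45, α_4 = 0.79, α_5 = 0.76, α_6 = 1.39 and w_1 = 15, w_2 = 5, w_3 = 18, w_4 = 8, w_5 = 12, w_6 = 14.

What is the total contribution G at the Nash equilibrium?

∂u_i/∂g_i = α_i − 1, so university i contributes w_i if α_i > 1, else 0.
α_i > 1 for i ∈ {6}; NE contributions (0, 0, 0, 0, 0, 14), G = 14.

14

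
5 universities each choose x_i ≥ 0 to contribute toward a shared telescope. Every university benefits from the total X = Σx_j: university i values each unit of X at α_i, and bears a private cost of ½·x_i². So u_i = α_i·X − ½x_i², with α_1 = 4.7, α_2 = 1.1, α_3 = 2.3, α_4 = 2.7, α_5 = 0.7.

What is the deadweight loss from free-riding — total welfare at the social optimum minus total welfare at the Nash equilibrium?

University i's FOC: ∂u_i/∂x_i = α_i − x_i = 0, so x_i* = α_i.
NE contributions = (4.7, 1.1, 2.3, 2.7, 0.7); X = 11.5.
W^NE = (Σα)·X − ½Σα_i² = 11.5² − ½·36.37 = 114.065.
Planner sets x_i = Σα_j = 11.5 for every i, so X^SO = 5·11.5 = 57.5.
W^SO = (Σα)·X^SO − ½·5·(Σα)² = (5/2)·11.5² = 330.625.
Deadweight loss = W^SO − W^NE = 216.56.

216.56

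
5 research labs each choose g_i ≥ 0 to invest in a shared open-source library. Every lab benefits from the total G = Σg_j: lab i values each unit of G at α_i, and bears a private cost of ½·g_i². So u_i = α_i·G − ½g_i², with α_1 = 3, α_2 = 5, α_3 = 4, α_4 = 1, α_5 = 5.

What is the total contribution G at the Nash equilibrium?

Lab i's FOC: ∂u_i/∂g_i = α_i − g_i = 0, so g_i* = α_i.
NE contributions = (3, 5, 4, 1, 5); G = 18.

18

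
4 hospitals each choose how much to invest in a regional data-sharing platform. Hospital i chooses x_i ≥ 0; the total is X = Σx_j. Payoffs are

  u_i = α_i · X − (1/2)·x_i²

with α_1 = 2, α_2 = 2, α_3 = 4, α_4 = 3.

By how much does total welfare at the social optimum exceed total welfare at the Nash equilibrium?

Hospital i's FOC: ∂u_i/∂x_i = α_i − x_i = 0, so x_i* = α_i.
NE contributions = (2, 2, 4, 3); X = 11.
W^NE = (Σα)·X − ½Σα_i² = 11² − ½·33 = 104.5.
Planner sets x_i = Σα_j = 11 for every i, so X^SO = 4·11 = 44.
W^SO = (Σα)·X^SO − ½·4·(Σα)² = (4/2)·11² = 242.
Deadweight loss = W^SO − W^NE = 137.5.

137.5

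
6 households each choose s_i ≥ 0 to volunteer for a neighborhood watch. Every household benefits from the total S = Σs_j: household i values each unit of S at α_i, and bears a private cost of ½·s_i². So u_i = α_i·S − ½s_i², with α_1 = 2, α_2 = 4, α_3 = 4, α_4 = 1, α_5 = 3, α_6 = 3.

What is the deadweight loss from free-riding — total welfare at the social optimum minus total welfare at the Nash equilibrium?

Household i's FOC: ∂u_i/∂s_i = α_i − s_i = 0, so s_i* = α_i.
NE contributions = (2, 4, 4, 1, 3, 3); S = 17.
W^NE = (Σα)·S − ½Σα_i² = 17² − ½·55 = 261.5.
Planner sets s_i = Σα_j = 17 for every i, so S^SO = 6·17 = 102.
W^SO = (Σα)·S^SO − ½·6·(Σα)² = (6/2)·17² = 867.
Deadweight loss = W^SO − W^NE = 605.5.

605.5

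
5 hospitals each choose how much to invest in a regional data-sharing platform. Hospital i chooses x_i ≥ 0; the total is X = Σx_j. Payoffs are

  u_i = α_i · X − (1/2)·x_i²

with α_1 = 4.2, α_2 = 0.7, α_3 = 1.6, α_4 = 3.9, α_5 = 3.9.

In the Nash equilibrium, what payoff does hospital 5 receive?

48.165

Hospital i's FOC: ∂u_i/∂x_i = α_i − x_i = 0, so x_i* = α_i.
NE contributions = (4.2, 0.7, 1.6, 3.9, 3.9); X = 14.3.
u_5 = α_5·X − ½·(x_5)² = 3.9·14.3 − ½·3.9² = 48.165.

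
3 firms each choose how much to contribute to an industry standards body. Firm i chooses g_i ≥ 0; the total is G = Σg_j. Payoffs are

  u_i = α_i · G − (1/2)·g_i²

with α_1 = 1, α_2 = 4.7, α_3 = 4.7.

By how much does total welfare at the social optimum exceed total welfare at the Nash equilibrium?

Firm i's FOC: ∂u_i/∂g_i = α_i − g_i = 0, so g_i* = α_i.
NE contributions = (1, 4.7, 4.7); G = 10.4.
W^NE = (Σα)·G − ½Σα_i² = 10.4² − ½·45.18 = 85.57.
Planner sets g_i = Σα_j = 10.4 for every i, so G^SO = 3·10.4 = 31.2.
W^SO = (Σα)·G^SO − ½·3·(Σα)² = (3/2)·10.4² = 162.24.
Deadweight loss = W^SO − W^NE = 76.67.

76.67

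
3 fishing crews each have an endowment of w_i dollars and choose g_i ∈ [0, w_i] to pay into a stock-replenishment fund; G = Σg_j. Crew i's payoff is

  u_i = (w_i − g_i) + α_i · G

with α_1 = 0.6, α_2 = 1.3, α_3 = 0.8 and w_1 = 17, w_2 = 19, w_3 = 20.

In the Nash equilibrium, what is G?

19

∂u_i/∂g_i = α_i − 1, so crew i contributes w_i if α_i > 1, else 0.
α_i > 1 for i ∈ {2}; NE contributions (0, 19, 0), G = 19.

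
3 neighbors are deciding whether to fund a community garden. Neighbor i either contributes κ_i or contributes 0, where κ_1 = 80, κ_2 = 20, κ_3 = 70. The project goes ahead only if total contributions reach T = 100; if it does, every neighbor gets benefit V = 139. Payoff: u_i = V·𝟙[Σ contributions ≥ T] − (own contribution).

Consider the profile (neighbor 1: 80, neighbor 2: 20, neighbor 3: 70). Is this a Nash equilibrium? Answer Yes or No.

Total = 170 ≥ 100: provided.
Neighbor 1 (pledges 80, payoff 59): dropping to 0 → total 90, payoff 0. No gain.
Neighbor 2 (pledges 20, payoff 119): dropping to 0 → total 150, payoff 139. Profitable deviation.

No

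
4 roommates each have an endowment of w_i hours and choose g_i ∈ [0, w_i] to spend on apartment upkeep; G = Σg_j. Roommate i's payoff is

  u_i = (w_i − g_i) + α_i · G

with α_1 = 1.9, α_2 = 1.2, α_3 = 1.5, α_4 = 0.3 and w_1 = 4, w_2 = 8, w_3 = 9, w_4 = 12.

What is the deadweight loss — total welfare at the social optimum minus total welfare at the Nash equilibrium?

∂u_i/∂g_i = α_i − 1, so roommate i contributes w_i if α_i > 1, else 0.
α_i > 1 for i ∈ {1, 2, 3}; NE contributions (4, 8, 9, 0), G = 21.
W^NE = Σw_i − G^NE + (Σα_i)·G^NE = 33 + 3.9·21 = 114.9.
Planner: ∂(Σu_j)/∂g_i = Σα_j − 1 = 3.9 > 0, so everyone contributes w_i; G^SO = 33, W^SO = 33 + 3.9·33 = 161.7.
Deadweight loss = 46.8.

46.8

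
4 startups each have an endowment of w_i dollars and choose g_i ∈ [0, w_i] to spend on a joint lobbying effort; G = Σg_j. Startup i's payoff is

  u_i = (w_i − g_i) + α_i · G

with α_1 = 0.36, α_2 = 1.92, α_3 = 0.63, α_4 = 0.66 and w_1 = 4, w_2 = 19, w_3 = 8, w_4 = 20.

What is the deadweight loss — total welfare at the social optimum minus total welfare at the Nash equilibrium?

82.24

∂u_i/∂g_i = α_i − 1, so startup i contributes w_i if α_i > 1, else 0.
α_i > 1 for i ∈ {2}; NE contributions (0, 19, 0, 0), G = 19.
W^NE = Σw_i − G^NE + (Σα_i)·G^NE = 51 + 2.57·19 = 99.83.
Planner: ∂(Σu_j)/∂g_i = Σα_j − 1 = 2.57 > 0, so everyone contributes w_i; G^SO = 51, W^SO = 51 + 2.57·51 = 182.07.
Deadweight loss = 82.24.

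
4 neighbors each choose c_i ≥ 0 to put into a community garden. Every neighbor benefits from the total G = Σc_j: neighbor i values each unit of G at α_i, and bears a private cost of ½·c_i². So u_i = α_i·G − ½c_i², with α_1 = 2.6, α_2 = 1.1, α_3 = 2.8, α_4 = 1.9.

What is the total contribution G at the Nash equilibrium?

8.4

Neighbor i's FOC: ∂u_i/∂c_i = α_i − c_i = 0, so c_i* = α_i.
NE contributions = (2.6, 1.1, 2.8, 1.9); G = 8.4.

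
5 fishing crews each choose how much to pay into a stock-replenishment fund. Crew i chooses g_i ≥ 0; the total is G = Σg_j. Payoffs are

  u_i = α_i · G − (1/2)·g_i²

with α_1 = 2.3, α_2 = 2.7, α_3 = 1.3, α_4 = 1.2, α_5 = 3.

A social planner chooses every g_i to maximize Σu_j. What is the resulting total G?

52.5

Planner FOC: ∂(Σu_j)/∂g_i = (Σα_j) − g_i = 0, so g_i^SO = Σα_j = 10.5 for every i; G^SO = 52.5.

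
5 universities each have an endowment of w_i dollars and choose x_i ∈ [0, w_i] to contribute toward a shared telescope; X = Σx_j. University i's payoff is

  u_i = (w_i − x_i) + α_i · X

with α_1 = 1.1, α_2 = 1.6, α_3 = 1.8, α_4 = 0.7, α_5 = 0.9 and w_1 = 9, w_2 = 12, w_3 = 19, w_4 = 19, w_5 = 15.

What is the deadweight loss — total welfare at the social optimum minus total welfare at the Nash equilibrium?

173.4

∂u_i/∂x_i = α_i − 1, so university i contributes w_i if α_i > 1, else 0.
α_i > 1 for i ∈ {1, 2, 3}; NE contributions (9, 12, 19, 0, 0), X = 40.
W^NE = Σw_i − X^NE + (Σα_i)·X^NE = 74 + 5.1·40 = 278.
Planner: ∂(Σu_j)/∂x_i = Σα_j − 1 = 5.1 > 0, so everyone contributes w_i; X^SO = 74, W^SO = 74 + 5.1·74 = 451.4.
Deadweight loss = 173.4.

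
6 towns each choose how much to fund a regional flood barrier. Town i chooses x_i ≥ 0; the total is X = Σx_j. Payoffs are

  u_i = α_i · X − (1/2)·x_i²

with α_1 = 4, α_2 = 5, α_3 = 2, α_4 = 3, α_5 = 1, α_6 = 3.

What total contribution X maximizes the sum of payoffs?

108

Planner FOC: ∂(Σu_j)/∂x_i = (Σα_j) − x_i = 0, so x_i^SO = Σα_j = 18 for every i; X^SO = 108.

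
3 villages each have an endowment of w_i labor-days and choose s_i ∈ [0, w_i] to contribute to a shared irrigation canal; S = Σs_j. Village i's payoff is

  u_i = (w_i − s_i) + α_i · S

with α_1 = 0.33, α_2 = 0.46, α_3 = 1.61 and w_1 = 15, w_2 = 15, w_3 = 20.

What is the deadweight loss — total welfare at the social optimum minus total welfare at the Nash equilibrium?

∂u_i/∂s_i = α_i − 1, so village i contributes w_i if α_i > 1, else 0.
α_i > 1 for i ∈ {3}; NE contributions (0, 0, 20), S = 20.
W^NE = Σw_i − S^NE + (Σα_i)·S^NE = 50 + 1.4·20 = 78.
Planner: ∂(Σu_j)/∂s_i = Σα_j − 1 = 1.4 > 0, so everyone contributes w_i; S^SO = 50, W^SO = 50 + 1.4·50 = 120.
Deadweight loss = 42.

42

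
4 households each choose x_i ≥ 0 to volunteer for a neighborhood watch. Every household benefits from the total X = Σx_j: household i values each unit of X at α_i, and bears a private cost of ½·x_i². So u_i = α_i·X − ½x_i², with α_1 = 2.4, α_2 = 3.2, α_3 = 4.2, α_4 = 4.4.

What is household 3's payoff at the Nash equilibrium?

50.82

Household i's FOC: ∂u_i/∂x_i = α_i − x_i = 0, so x_i* = α_i.
NE contributions = (2.4, 3.2, 4.2, 4.4); X = 14.2.
u_3 = α_3·X − ½·(x_3)² = 4.2·14.2 − ½·4.2² = 50.82.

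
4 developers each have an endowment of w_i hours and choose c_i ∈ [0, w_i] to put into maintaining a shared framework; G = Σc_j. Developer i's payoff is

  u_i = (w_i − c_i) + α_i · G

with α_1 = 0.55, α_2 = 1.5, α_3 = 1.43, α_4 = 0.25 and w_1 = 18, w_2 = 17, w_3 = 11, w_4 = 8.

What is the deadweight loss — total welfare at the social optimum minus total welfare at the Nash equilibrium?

70.98

∂u_i/∂c_i = α_i − 1, so developer i contributes w_i if α_i > 1, else 0.
α_i > 1 for i ∈ {2, 3}; NE contributions (0, 17, 11, 0), G = 28.
W^NE = Σw_i − G^NE + (Σα_i)·G^NE = 54 + 2.73·28 = 130.44.
Planner: ∂(Σu_j)/∂c_i = Σα_j − 1 = 2.73 > 0, so everyone contributes w_i; G^SO = 54, W^SO = 54 + 2.73·54 = 201.42.
Deadweight loss = 70.98.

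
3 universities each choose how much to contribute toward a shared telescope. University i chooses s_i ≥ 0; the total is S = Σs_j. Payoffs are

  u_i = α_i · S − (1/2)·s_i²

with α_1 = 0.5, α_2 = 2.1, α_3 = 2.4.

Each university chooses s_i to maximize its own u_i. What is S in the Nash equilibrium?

University i's FOC: ∂u_i/∂s_i = α_i − s_i = 0, so s_i* = α_i.
NE contributions = (0.5, 2.1, 2.4); S = 5.

5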